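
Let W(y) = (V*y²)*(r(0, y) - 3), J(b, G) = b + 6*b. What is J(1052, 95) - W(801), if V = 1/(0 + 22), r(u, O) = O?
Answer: -255917795/11 ≈ -2.3265e+7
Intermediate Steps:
V = 1/22 ≈ 0.045455
J(b, G) = 7*b
W(y) = y²*(-3 + y)/22 (W(y) = (y²/22)*(y - 3) = (y²/22)*(-3 + y) = y²*(-3 + y)/22)
J(1052, 95) - W(801) = 7*1052 - 801²*(-3 + 801)/22 = 7364 - 641601*798/22 = 7364 - 1*255998799/11 = 7364 - 255998799/11 = -255917795/11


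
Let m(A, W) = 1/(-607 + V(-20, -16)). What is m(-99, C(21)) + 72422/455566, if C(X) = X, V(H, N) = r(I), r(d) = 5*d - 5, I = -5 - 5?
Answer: 23743899/150792346 ≈ 0.15746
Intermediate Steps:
I = -10
r(d) = -5 + 5*d
V(H, N) = -55 (V(H, N) = -5 + 5*(-10) = -5 - 50 = -55)
m(A, W) = -1/662 (m(A, W) = 1/(-607 - 55) = 1/(-662) = -1/662)
m(-99, C(21)) + 72422/455566 = -1/662 + 72422/455566 = -1/662 + 72422*(1/455566) = -1/662 + 36211/227783 = 23743899/150792346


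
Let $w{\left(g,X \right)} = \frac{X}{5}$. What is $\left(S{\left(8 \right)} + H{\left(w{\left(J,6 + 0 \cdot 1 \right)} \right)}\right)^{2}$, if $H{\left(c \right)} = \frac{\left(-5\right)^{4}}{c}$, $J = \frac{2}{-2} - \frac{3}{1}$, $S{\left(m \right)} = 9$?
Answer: $\frac{10106041}{36} \approx 2.8072 \cdot 10^{5}$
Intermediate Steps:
$J = -4$ ($J = 2 \left(- \frac{1}{2}\right) - 3 = -1 - 3 = -4$)
$w{\left(g,X \right)} = \frac{X}{5}$ ($w{\left(g,X \right)} = X \frac{1}{5} = \frac{X}{5}$)
$H{\left(c \right)} = \frac{625}{c}$
$\left(S{\left(8 \right)} + H{\left(w{\left(J,6 + 0 \cdot 1 \right)} \right)}\right)^{2} = \left(9 + \frac{625}{\frac{1}{5} \left(6 + 0 \cdot 1\right)}\right)^{2} = \left(9 + \frac{625}{\frac{1}{5} \left(6 + 0\right)}\right)^{2} = \left(9 + \frac{625}{\frac{1}{5} \cdot 6}\right)^{2} = \left(9 + \frac{625}{\frac{6}{5}}\right)^{2} = \left(9 + 625 \cdot \frac{5}{6}\right)^{2} = \left(9 + \frac{3125}{6}\right)^{2} = \left(\frac{3179}{6}\right)^{2} = \frac{10106041}{36}$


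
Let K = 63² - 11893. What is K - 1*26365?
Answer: -34289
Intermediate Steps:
K = -7924 (K = 3969 - 11893 = -7924)
K - 1*26365 = -7924 - 1*26365 = -7924 - 26365 = -34289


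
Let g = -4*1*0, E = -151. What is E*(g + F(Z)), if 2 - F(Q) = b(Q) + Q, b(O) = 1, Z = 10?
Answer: 1359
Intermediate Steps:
g = 0 (g = -4*0 = 0)
F(Q) = 1 - Q (F(Q) = 2 - (1 + Q) = 2 + (-1 - Q) = 1 - Q)
E*(g + F(Z)) = -151*(0 + (1 - 1*10)) = -151*(0 + (1 - 10)) = -151*(0 - 9) = -151*(-9) = 1359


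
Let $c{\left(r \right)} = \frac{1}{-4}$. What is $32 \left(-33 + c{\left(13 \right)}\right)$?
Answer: $-1064$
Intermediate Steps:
$c{\left(r \right)} = - \frac{1}{4}$
$32 \left(-33 + c{\left(13 \right)}\right) = 32 \left(-33 - \frac{1}{4}\right) = 32 \left(- \frac{133}{4}\right) = -1064$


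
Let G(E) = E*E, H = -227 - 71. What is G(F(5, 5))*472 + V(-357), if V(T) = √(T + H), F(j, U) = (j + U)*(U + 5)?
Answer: 4720000 + I*√655 ≈ 4.72e+6 + 25.593*I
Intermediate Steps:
H = -298
F(j, U) = (5 + U)*(U + j) (F(j, U) = (U + j)*(5 + U) = (5 + U)*(U + j))
G(E) = E²
V(T) = √(-298 + T) (V(T) = √(T - 298) = √(-298 + T))
G(F(5, 5))*472 + V(-357) = (5² + 5*5 + 5*5 + 5*5)²*472 + √(-298 - 357) = (25 + 25 + 25 + 25)²*472 + √(-655) = 100²*472 + I*√655 = 10000*472 + I*√655 = 4720000 + I*√655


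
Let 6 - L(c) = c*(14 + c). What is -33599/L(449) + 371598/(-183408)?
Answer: -11847639741/6354506408 ≈ -1.8644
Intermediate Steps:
L(c) = 6 - c*(14 + c)
-33599/L(449) + 371598/(-183408) = -33599/(6 - 1*449² - 14*449) + 371598/(-183408) = -33599/(6 - 1*201601 - 6286) + 371598*(-1/183408) = -33599/(6 - 201601 - 6286) - 61933/30568 = -33599/(-207881) - 61933/30568 = -33599*(-1/207881) - 61933/30568 = 33599/207881 - 61933/30568 = -11847639741/6354506408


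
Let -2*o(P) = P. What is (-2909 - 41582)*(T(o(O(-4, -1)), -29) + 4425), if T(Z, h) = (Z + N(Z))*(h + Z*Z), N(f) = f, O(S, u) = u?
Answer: -782374235/4 ≈ -1.9559e+8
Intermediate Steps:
o(P) = -P/2
T(Z, h) = 2*Z*(h + Z²) (T(Z, h) = (Z + Z)*(h + Z*Z) = (2*Z)*(h + Z²) = 2*Z*(h + Z²))
(-2909 - 41582)*(T(o(O(-4, -1)), -29) + 4425) = (-2909 - 41582)*(2*(-½*(-1))*(-29 + (-½*(-1))²) + 4425) = -44491*(2*(½)*(-29 + (½)²) + 4425) = -44491*(2*(½)*(-29 + ¼) + 4425) = -44491*(2*(½)*(-115/4) + 4425) = -44491*(-115/4 + 4425) = -44491*17585/4 = -782374235/4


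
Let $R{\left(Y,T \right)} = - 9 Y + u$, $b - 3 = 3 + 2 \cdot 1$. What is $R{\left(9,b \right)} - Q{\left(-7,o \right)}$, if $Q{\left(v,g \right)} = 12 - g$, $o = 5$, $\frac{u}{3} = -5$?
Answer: $-103$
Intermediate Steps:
$u = -15$ ($u = 3 \left(-5\right) = -15$)
$b = 8$ ($b = 3 + \left(3 + 2 \cdot 1\right) = 3 + \left(3 + 2\right) = 3 + 5 = 8$)
$R{\left(Y,T \right)} = -15 - 9 Y$ ($R{\left(Y,T \right)} = - 9 Y - 15 = -15 - 9 Y$)
$R{\left(9,b \right)} - Q{\left(-7,o \right)} = \left(-15 - 81\right) - \left(12 - 5\right) = -96 - 7 = -103$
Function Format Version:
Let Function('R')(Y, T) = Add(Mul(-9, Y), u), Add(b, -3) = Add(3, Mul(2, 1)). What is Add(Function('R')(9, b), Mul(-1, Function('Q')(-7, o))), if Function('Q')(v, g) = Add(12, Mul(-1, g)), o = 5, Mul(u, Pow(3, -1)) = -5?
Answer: -103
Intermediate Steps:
u = -15 (u = Mul(3, -5) = -15)
b = 8 (b = Add(3, Add(3, Mul(2, 1))) = Add(3, Add(3, 2)) = Add(3, 5) = 8)
Function('R')(Y, T) = Add(-15, Mul(-9, Y)) (Function('R')(Y, T) = Add(Mul(-9, Y), -15) = Add(-15, Mul(-9, Y)))
Add(Function('R')(9, b), Mul(-1, Function('Q')(-7, o))) = Add(Add(-15, Mul(-9, 9)), Mul(-1, Add(12, Mul(-1, 5)))) = Add(Add(-15, -81), Mul(-1, Add(12, -5))) = Add(-96, Mul(-1, 7)) = Add(-96, -7) = -103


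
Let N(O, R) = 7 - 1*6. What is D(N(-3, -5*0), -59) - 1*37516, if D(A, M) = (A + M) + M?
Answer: -37633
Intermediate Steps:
N(O, R) = 1 (N(O, R) = 7 - 6 = 1)
D(A, M) = A + 2*M
D(N(-3, -5*0), -59) - 1*37516 = (1 + 2*(-59)) - 1*37516 = (1 - 118) - 37516 = -117 - 37516 = -37633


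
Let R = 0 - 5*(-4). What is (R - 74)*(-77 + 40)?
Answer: 1998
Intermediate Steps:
R = 20 (R = 0 + 20 = 20)
(R - 74)*(-77 + 40) = (20 - 74)*(-77 + 40) = -54*(-37) = 1998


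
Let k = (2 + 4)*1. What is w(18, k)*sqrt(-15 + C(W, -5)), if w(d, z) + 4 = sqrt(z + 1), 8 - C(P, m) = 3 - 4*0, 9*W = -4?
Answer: I*sqrt(10)*(-4 + sqrt(7)) ≈ -4.2825*I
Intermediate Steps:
W = -4/9 (W = (1/9)*(-4) = -4/9 ≈ -0.44444)
C(P, m) = 5 (C(P, m) = 8 - (3 - 4*0) = 8 - (3 + 0) = 8 - 1*3 = 8 - 3 = 5)
k = 6 (k = 6*1 = 6)
w(d, z) = -4 + sqrt(1 + z) (w(d, z) = -4 + sqrt(z + 1) = -4 + sqrt(1 + z))
w(18, k)*sqrt(-15 + C(W, -5)) = (-4 + sqrt(1 + 6))*sqrt(-15 + 5) = (-4 + sqrt(7))*sqrt(-10) = (-4 + sqrt(7))*(I*sqrt(10)) = I*sqrt(10)*(-4 + sqrt(7))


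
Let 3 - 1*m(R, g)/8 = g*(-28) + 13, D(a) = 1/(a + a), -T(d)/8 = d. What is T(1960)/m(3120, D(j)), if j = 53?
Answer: 25970/129 ≈ 201.32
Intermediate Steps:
T(d) = -8*d
D(a) = 1/(2*a)
m(R, g) = -80 + 224*g (m(R, g) = 24 - 8*(g*(-28) + 13) = 24 - 8*(-28*g + 13) = 24 - 8*(13 - 28*g) = 24 + (-104 + 224*g) = -80 + 224*g)
T(1960)/m(3120, D(j)) = (-8*1960)/(-80 + 224*((½)/53)) = -15680/(-80 + 224*((½)*(1/53))) = -15680/(-80 + 224*(1/106)) = -15680/(-80 + 112/53) = -15680/(-4128/53) = -15680*(-53/4128) = 25970/129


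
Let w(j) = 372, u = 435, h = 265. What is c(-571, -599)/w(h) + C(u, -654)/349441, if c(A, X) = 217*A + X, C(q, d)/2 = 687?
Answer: -7251165003/21665342 ≈ -334.69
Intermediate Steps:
C(q, d) = 1374 (C(q, d) = 2*687 = 1374)
c(A, X) = X + 217*A
c(-571, -599)/w(h) + C(u, -654)/349441 = (-599 + 217*(-571))/372 + 1374/349441 = (-599 - 123907)*(1/372) + 1374*(1/349441) = -124506*1/372 + 1374/349441 = -20751/62 + 1374/349441 = -7251165003/21665342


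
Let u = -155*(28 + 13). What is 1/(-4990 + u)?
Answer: -1/11345 ≈ -8.8145e-5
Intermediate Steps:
u = -6355 (u = -155*41 = -6355)
1/(-4990 + u) = 1/(-4990 - 6355) = 1/(-11345) = -1/11345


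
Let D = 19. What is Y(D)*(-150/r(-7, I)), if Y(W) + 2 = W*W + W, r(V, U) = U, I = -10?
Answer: 5670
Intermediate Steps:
Y(W) = -2 + W + W**2 (Y(W) = -2 + (W*W + W) = -2 + (W**2 + W) = -2 + (W + W**2) = -2 + W + W**2)
Y(D)*(-150/r(-7, I)) = (-2 + 19 + 19**2)*(-150/(-10)) = (-2 + 19 + 361)*(-150*(-1/10)) = 378*15 = 5670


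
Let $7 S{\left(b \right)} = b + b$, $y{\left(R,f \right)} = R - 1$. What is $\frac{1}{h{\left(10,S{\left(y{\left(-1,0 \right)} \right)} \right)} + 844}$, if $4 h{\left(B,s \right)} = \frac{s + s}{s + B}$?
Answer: $\frac{33}{27851} \approx 0.0011849$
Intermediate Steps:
$y{\left(R,f \right)} = -1 + R$
$S{\left(b \right)} = \frac{2 b}{7}$ ($S{\left(b \right)} = \frac{b + b}{7} = \frac{2 b}{7}$)
$h{\left(B,s \right)} = \frac{s}{2 \left(B + s\right)}$ ($h{\left(B,s \right)} = \frac{\left(s + s\right) \frac{1}{s + B}}{4} = \frac{2 s \frac{1}{B + s}}{4} = \frac{s}{2 \left(B + s\right)}$)
$\frac{1}{h{\left(10,S{\left(y{\left(-1,0 \right)} \right)} \right)} + 844} = \frac{1}{\frac{\frac{2}{7} \left(-1 - 1\right)}{2 \left(10 + \frac{2 \left(-1 - 1\right)}{7}\right)} + 844} = \frac{1}{\frac{\frac{2}{7} \left(-2\right)}{2 \left(10 + \frac{2}{7} \left(-2\right)\right)} + 844} = \frac{1}{\frac{1}{2} \left(- \frac{4}{7}\right) \frac{1}{10 - \frac{4}{7}} + 844} = \frac{1}{\frac{1}{2} \left(- \frac{4}{7}\right) \frac{1}{\frac{66}{7}} + 844} = \frac{1}{\frac{1}{2} \left(- \frac{4}{7}\right) \frac{7}{66} + 844} = \frac{1}{- \frac{1}{33} + 844} = \frac{1}{\frac{27851}{33}} = \frac{33}{27851}$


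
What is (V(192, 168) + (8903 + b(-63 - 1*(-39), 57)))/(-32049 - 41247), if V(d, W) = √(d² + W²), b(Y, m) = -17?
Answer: -1481/12216 - √113/3054 ≈ -0.12472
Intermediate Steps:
V(d, W) = √(W² + d²)
(V(192, 168) + (8903 + b(-63 - 1*(-39), 57)))/(-32049 - 41247) = (√(168² + 192²) + (8903 - 17))/(-32049 - 41247) = (√(28224 + 36864) + 8886)/(-73296) = (√65088 + 8886)*(-1/73296) = (24*√113 + 8886)*(-1/73296) = (8886 + 24*√113)*(-1/73296) = -1481/12216 - √113/3054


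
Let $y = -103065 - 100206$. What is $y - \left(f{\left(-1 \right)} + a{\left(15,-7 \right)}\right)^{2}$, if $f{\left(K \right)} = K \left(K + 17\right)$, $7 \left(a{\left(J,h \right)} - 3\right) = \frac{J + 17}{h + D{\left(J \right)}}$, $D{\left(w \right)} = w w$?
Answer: $- \frac{118436144208}{582169} \approx -2.0344 \cdot 10^{5}$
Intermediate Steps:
$D{\left(w \right)} = w^{2}$
$a{\left(J,h \right)} = 3 + \frac{17 + J}{7 \left(h + J^{2}\right)}$ ($a{\left(J,h \right)} = 3 + \frac{\left(J + 17\right) \frac{1}{h + J^{2}}}{7} = 3 + \frac{\left(17 + J\right) \frac{1}{h + J^{2}}}{7} = 3 + \frac{\frac{1}{h + J^{2}} \left(17 + J\right)}{7} = 3 + \frac{17 + J}{7 \left(h + J^{2}\right)}$)
$f{\left(K \right)} = K \left(17 + K\right)$
$y = -203271$
$y - \left(f{\left(-1 \right)} + a{\left(15,-7 \right)}\right)^{2} = -203271 - \left(- (17 - 1) + \frac{17 + 15 + 21 \left(-7\right) + 21 \cdot 15^{2}}{7 \left(-7 + 15^{2}\right)}\right)^{2} = -203271 - \left(\left(-1\right) 16 + \frac{17 + 15 - 147 + 21 \cdot 225}{7 \left(-7 + 225\right)}\right)^{2} = -203271 - \left(-16 + \frac{17 + 15 - 147 + 4725}{7 \cdot 218}\right)^{2} = -203271 - \left(-16 + \frac{1}{7} \cdot \frac{1}{218} \cdot 4610\right)^{2} = -203271 - \left(-16 + \frac{2305}{763}\right)^{2} = -203271 - \left(- \frac{9903}{763}\right)^{2} = -203271 - \frac{98069409}{582169} = - \frac{118436144208}{582169}$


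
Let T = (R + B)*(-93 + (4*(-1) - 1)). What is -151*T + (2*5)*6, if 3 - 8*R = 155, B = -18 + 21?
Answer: -236708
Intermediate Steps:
B = 3
R = -19 (R = 3/8 - ⅛*155 = 3/8 - 155/8 = -19)
T = 1568 (T = (-19 + 3)*(-93 + (4*(-1) - 1)) = -16*(-93 + (-4 - 1)) = -16*(-93 - 5) = -16*(-98) = 1568)
-151*T + (2*5)*6 = -151*1568 + (2*5)*6 = -236768 + 10*6 = -236768 + 60 = -236708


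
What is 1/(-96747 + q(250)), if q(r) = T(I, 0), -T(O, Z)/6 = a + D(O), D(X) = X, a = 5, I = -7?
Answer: -1/96735 ≈ -1.0338e-5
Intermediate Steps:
T(O, Z) = -30 - 6*O (T(O, Z) = -6*(5 + O) = -30 - 6*O)
q(r) = 12 (q(r) = -30 - 6*(-7) = -30 + 42 = 12)
1/(-96747 + q(250)) = 1/(-96747 + 12) = 1/(-96735) = -1/96735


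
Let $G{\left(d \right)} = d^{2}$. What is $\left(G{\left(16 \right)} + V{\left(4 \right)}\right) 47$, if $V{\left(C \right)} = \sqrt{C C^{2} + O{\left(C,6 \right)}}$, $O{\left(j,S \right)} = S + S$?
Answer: $12032 + 94 \sqrt{19} \approx 12442.0$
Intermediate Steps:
$O{\left(j,S \right)} = 2 S$
$V{\left(C \right)} = \sqrt{12 + C^{3}}$ ($V{\left(C \right)} = \sqrt{C C^{2} + 2 \cdot 6} = \sqrt{C^{3} + 12} = \sqrt{12 + C^{3}}$)
$\left(G{\left(16 \right)} + V{\left(4 \right)}\right) 47 = \left(16^{2} + \sqrt{12 + 4^{3}}\right) 47 = \left(256 + \sqrt{12 + 64}\right) 47 = \left(256 + \sqrt{76}\right) 47 = \left(256 + 2 \sqrt{19}\right) 47 = 12032 + 94 \sqrt{19}$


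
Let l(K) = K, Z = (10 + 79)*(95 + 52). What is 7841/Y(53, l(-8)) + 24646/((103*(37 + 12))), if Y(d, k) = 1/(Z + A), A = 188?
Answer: 525180301463/5047 ≈ 1.0406e+8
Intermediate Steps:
Z = 13083 (Z = 89*147 = 13083)
Y(d, k) = 1/13271 (Y(d, k) = 1/(13083 + 188) = 1/13271)
7841/Y(53, l(-8)) + 24646/((103*(37 + 12))) = 7841/(1/13271) + 24646/((103*(37 + 12))) = 7841*13271 + 24646/((103*49)) = 104057911 + 24646/5047 = 525180301463/5047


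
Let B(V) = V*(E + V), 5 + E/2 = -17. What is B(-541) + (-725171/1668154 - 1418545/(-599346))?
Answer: 79106021609288626/249950356821 ≈ 3.1649e+5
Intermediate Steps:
E = -44 (E = -10 + 2*(-17) = -10 - 34 = -44)
B(V) = V*(-44 + V)
B(-541) + (-725171/1668154 - 1418545/(-599346)) = -541*(-44 - 541) + (-725171/1668154 - 1418545/(-599346)) = -541*(-585) + (-725171*1/1668154 - 1418545*(-1/599346)) = 316485 + (-725171/1668154 + 1418545/599346) = 316485 + 482930794441/249950356821 = 79106021609288626/249950356821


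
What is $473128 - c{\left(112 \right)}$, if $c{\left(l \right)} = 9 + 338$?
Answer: $472781$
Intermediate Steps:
$c{\left(l \right)} = 347$
$473128 - c{\left(112 \right)} = 473128 - 347 = 472781$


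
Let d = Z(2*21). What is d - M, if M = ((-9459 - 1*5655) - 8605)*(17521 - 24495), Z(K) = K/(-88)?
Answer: -7278317485/44 ≈ -1.6542e+8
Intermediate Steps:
Z(K) = -K/88 (Z(K) = K*(-1/88) = -K/88)
d = -21/44 ≈ -0.47727
M = 165416306 (M = ((-9459 - 5655) - 8605)*(-6974) = (-15114 - 8605)*(-6974) = -23719*(-6974) = 165416306)
d - M = -21/44 - 1*165416306 = -21/44 - 165416306 = -7278317485/44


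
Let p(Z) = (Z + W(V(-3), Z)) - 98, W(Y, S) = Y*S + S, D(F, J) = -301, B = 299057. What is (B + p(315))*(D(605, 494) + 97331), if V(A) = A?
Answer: 28977427320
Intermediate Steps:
W(Y, S) = S + S*Y (W(Y, S) = S*Y + S = S + S*Y)
p(Z) = -98 - Z (p(Z) = (Z + Z*(1 - 3)) - 98 = (Z + Z*(-2)) - 98 = (Z - 2*Z) - 98 = -Z - 98 = -98 - Z)
(B + p(315))*(D(605, 494) + 97331) = (299057 + (-98 - 1*315))*(-301 + 97331) = (299057 + (-98 - 315))*97030 = (299057 - 413)*97030 = 298644*97030 = 28977427320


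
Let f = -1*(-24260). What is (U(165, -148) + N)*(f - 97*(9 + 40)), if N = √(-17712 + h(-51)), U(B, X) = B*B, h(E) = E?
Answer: 531078075 + 19507*I*√17763 ≈ 5.3108e+8 + 2.5999e+6*I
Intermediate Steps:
f = 24260
U(B, X) = B²
N = I*√17763 (N = √(-17712 - 51) = √(-17763) = I*√17763 ≈ 133.28*I)
(U(165, -148) + N)*(f - 97*(9 + 40)) = (165² + I*√17763)*(24260 - 97*(9 + 40)) = (27225 + I*√17763)*(24260 - 97*49) = (27225 + I*√17763)*(24260 - 4753) = (27225 + I*√17763)*19507 = 531078075 + 19507*I*√17763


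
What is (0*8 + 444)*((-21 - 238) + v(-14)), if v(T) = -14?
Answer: -121212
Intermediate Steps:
(0*8 + 444)*((-21 - 238) + v(-14)) = (0*8 + 444)*((-21 - 238) - 14) = (0 + 444)*(-259 - 14) = 444*(-273) = -121212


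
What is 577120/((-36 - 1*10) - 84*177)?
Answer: -288560/7457 ≈ -38.697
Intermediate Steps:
577120/((-36 - 1*10) - 84*177) = 577120/((-36 - 10) - 14868) = 577120/(-46 - 14868) = 577120/(-14914) = 577120*(-1/14914) = -288560/7457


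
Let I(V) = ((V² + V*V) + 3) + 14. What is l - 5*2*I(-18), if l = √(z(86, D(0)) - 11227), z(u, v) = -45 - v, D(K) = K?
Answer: -6650 + 2*I*√2818 ≈ -6650.0 + 106.17*I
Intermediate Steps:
I(V) = 17 + 2*V² (I(V) = ((V² + V²) + 3) + 14 = (2*V² + 3) + 14 = (3 + 2*V²) + 14 = 17 + 2*V²)
l = 2*I*√2818 (l = √((-45 - 1*0) - 11227) = √((-45 + 0) - 11227) = √(-45 - 11227) = √(-11272) = 2*I*√2818 ≈ 106.17*I)
l - 5*2*I(-18) = 2*I*√2818 - 5*2*(17 + 2*(-18)²) = 2*I*√2818 - 10*(17 + 2*324) = 2*I*√2818 - 10*(17 + 648) = 2*I*√2818 - 10*665 = 2*I*√2818 - 1*6650 = 2*I*√2818 - 6650 = -6650 + 2*I*√2818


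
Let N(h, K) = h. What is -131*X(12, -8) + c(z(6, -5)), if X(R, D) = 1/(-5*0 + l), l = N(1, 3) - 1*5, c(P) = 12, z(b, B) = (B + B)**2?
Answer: 179/4 ≈ 44.750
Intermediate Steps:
z(b, B) = 4*B**2 (z(b, B) = (2*B)**2 = 4*B**2)
l = -4 (l = 1 - 1*5 = 1 - 5 = -4)
X(R, D) = -1/4 (X(R, D) = 1/(-5*0 - 4) = 1/(0 - 4) = 1/(-4) = -1/4)
-131*X(12, -8) + c(z(6, -5)) = -131*(-1/4) + 12 = 131/4 + 12 = 179/4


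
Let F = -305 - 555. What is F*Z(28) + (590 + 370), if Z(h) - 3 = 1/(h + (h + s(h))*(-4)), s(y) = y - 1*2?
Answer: -75925/47 ≈ -1615.4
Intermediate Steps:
F = -860
s(y) = -2 + y (s(y) = y - 2 = -2 + y)
Z(h) = 3 + 1/(8 - 7*h) (Z(h) = 3 + 1/(h + (h + (-2 + h))*(-4)) = 3 + 1/(h + (-2 + 2*h)*(-4)) = 3 + 1/(h + (8 - 8*h)) = 3 + 1/(8 - 7*h))
F*Z(28) + (590 + 370) = -860*(-25 + 21*28)/(-8 + 7*28) + (590 + 370) = -860*(-25 + 588)/(-8 + 196) + 960 = -860*563/188 + 960 = -121045/47 + 960 = -75925/47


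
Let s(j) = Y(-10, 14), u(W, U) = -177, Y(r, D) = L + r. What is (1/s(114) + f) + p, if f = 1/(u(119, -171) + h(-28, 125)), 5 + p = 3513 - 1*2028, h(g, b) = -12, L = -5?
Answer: 1398532/945 ≈ 1479.9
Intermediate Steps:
Y(r, D) = -5 + r
s(j) = -15 (s(j) = -5 - 10 = -15)
p = 1480 (p = -5 + (3513 - 1*2028) = -5 + (3513 - 2028) = -5 + 1485 = 1480)
f = -1/189 (f = 1/(-177 - 12) = 1/(-189) = -1/189 ≈ -0.0052910)
(1/s(114) + f) + p = (1/(-15) - 1/189) + 1480 = (-1/15 - 1/189) + 1480 = -68/945 + 1480 = 1398532/945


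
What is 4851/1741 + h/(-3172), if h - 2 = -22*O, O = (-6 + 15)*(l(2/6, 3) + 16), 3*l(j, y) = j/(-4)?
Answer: 41779605/11044904 ≈ 3.7827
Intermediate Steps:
l(j, y) = -j/12 (l(j, y) = (j/(-4))/3 = (j*(-¼))/3 = (-j/4)/3 = -j/12)
O = 575/4 (O = (-6 + 15)*(-1/(6*6) + 16) = 9*(-1/(6*6) + 16) = 9*(-1/12*⅓ + 16) = 9*(-1/36 + 16) = 9*(575/36) = 575/4 ≈ 143.75)
h = -6321/2 (h = 2 - 22*575/4 = 2 - 6325/2 = -6321/2 ≈ -3160.5)
4851/1741 + h/(-3172) = 4851/1741 - 6321/2/(-3172) = 4851*(1/1741) - 6321/2*(-1/3172) = 4851/1741 + 6321/6344 = 41779605/11044904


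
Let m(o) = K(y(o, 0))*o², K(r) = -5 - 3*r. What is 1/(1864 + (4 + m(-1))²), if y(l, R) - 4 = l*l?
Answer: 1/2120 ≈ 0.00047170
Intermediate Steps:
y(l, R) = 4 + l² (y(l, R) = 4 + l*l = 4 + l²)
m(o) = o²*(-17 - 3*o²) (m(o) = (-5 - 3*(4 + o²))*o² = (-5 + (-12 - 3*o²))*o² = (-17 - 3*o²)*o² = o²*(-17 - 3*o²))
1/(1864 + (4 + m(-1))²) = 1/(1864 + (4 + (-1)²*(-17 - 3*(-1)²))²) = 1/(1864 + (4 + 1*(-17 - 3*1))²) = 1/(1864 + (4 + 1*(-17 - 3))²) = 1/(1864 + (4 + 1*(-20))²) = 1/(1864 + (4 - 20)²) = 1/(1864 + (-16)²) = 1/(1864 + 256) = 1/2120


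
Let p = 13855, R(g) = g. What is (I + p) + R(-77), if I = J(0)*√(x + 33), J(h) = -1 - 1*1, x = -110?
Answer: 13778 - 2*I*√77 ≈ 13778.0 - 17.55*I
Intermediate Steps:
J(h) = -2 (J(h) = -1 - 1 = -2)
I = -2*I*√77 (I = -2*√(-110 + 33) = -2*I*√77 ≈ -17.55*I)
(I + p) + R(-77) = (-2*I*√77 + 13855) - 77 = (13855 - 2*I*√77) - 77 = 13778 - 2*I*√77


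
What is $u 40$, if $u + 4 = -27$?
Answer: $-1240$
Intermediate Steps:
$u = -31$ ($u = -4 - 27 = -31$)
$u 40 = \left(-31\right) 40 = -1240$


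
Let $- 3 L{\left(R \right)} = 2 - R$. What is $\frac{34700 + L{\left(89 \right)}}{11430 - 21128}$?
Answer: $- \frac{34729}{9698} \approx -3.581$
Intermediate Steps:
$L{\left(R \right)} = - \frac{2}{3} + \frac{R}{3}$ ($L{\left(R \right)} = - \frac{2 - R}{3} = - \frac{2}{3} + \frac{R}{3}$)
$\frac{34700 + L{\left(89 \right)}}{11430 - 21128} = \frac{34700 + \left(- \frac{2}{3} + \frac{1}{3} \cdot 89\right)}{11430 - 21128} = \frac{34700 + \left(- \frac{2}{3} + \frac{89}{3}\right)}{-9698} = \left(34700 + 29\right) \left(- \frac{1}{9698}\right) = 34729 \left(- \frac{1}{9698}\right) = - \frac{34729}{9698}$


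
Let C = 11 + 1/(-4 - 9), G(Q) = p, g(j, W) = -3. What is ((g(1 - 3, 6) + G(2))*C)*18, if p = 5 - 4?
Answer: -5112/13 ≈ -393.23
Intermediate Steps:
p = 1
G(Q) = 1
C = 142/13 (C = 11 + 1/(-13) = 11 - 1/13 = 142/13 ≈ 10.923)
((g(1 - 3, 6) + G(2))*C)*18 = ((-3 + 1)*(142/13))*18 = -2*142/13*18 = -284/13*18 = -5112/13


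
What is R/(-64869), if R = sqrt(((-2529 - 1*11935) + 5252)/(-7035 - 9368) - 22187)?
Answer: -I*sqrt(2702330383)/22639281 ≈ -0.0022962*I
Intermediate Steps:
R = I*sqrt(2702330383)/349 (R = sqrt(((-2529 - 11935) + 5252)/(-16403) - 22187) = sqrt((-14464 + 5252)*(-1/16403) - 22187) = sqrt(-9212*(-1/16403) - 22187) = sqrt(196/349 - 22187) = sqrt(-7743067/349) = I*sqrt(2702330383)/349 ≈ 148.95*I)
R/(-64869) = (I*sqrt(2702330383)/349)/(-64869) = (I*sqrt(2702330383)/349)*(-1/64869) = -I*sqrt(2702330383)/22639281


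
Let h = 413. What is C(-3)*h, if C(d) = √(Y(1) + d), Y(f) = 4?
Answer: 413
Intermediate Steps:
C(d) = √(4 + d)
C(-3)*h = √(4 - 3)*413 = √1*413 = 1*413 = 413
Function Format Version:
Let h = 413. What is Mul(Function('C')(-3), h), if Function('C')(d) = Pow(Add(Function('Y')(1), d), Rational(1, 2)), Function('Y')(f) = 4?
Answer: 413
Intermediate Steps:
Function('C')(d) = Pow(Add(4, d), Rational(1, 2))
Mul(Function('C')(-3), h) = Mul(Pow(Add(4, -3), Rational(1, 2)), 413) = Mul(Pow(1, Rational(1, 2)), 413) = Mul(1, 413) = 413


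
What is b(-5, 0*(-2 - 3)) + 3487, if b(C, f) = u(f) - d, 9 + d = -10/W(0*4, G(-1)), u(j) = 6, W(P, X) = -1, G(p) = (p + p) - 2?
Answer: 3492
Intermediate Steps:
G(p) = -2 + 2*p (G(p) = 2*p - 2 = -2 + 2*p)
d = 1 (d = -9 - 10/(-1) = -9 - 10*(-1) = -9 + 10 = 1)
b(C, f) = 5 (b(C, f) = 6 - 1*1 = 6 - 1 = 5)
b(-5, 0*(-2 - 3)) + 3487 = 5 + 3487 = 3492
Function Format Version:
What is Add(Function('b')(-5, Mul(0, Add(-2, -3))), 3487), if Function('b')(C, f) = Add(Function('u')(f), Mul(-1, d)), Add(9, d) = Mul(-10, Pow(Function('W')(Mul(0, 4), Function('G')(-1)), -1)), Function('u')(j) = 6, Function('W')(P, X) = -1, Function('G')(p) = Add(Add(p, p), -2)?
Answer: 3492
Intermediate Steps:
Function('G')(p) = Add(-2, Mul(2, p)) (Function('G')(p) = Add(Mul(2, p), -2) = Add(-2, Mul(2, p)))
d = 1 (d = Add(-9, Mul(-10, Pow(-1, -1))) = Add(-9, Mul(-10, -1)) = Add(-9, 10) = 1)
Function('b')(C, f) = 5 (Function('b')(C, f) = Add(6, Mul(-1, 1)) = Add(6, -1) = 5)
Add(Function('b')(-5, Mul(0, Add(-2, -3))), 3487) = Add(5, 3487) = 3492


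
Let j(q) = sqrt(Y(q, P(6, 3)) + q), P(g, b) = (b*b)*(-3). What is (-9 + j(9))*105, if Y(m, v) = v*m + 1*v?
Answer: -945 + 315*I*sqrt(29) ≈ -945.0 + 1696.3*I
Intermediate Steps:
P(g, b) = -3*b**2 (P(g, b) = b**2*(-3) = -3*b**2)
Y(m, v) = v + m*v (Y(m, v) = m*v + v = v + m*v)
j(q) = sqrt(-27 - 26*q) (j(q) = sqrt((-3*3**2)*(1 + q) + q) = sqrt((-3*9)*(1 + q) + q) = sqrt(-27*(1 + q) + q) = sqrt((-27 - 27*q) + q) = sqrt(-27 - 26*q))
(-9 + j(9))*105 = (-9 + sqrt(-27 - 26*9))*105 = (-9 + sqrt(-27 - 234))*105 = (-9 + sqrt(-261))*105 = (-9 + 3*I*sqrt(29))*105 = -945 + 315*I*sqrt(29)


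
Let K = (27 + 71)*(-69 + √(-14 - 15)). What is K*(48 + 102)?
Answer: -1014300 + 14700*I*√29 ≈ -1.0143e+6 + 79162.0*I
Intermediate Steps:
K = -6762 + 98*I*√29 (K = 98*(-69 + √(-29)) = 98*(-69 + I*√29) = -6762 + 98*I*√29 ≈ -6762.0 + 527.75*I)
K*(48 + 102) = (-6762 + 98*I*√29)*(48 + 102) = (-6762 + 98*I*√29)*150 = -1014300 + 14700*I*√29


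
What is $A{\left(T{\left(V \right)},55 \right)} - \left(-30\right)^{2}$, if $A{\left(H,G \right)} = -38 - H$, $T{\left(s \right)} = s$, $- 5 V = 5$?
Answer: $-937$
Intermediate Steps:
$V = -1$ ($V = \left(- \frac{1}{5}\right) 5 = -1$)
$A{\left(T{\left(V \right)},55 \right)} - \left(-30\right)^{2} = \left(-38 - -1\right) - \left(-30\right)^{2} = \left(-38 + 1\right) - 900 = -37 - 900 = -937$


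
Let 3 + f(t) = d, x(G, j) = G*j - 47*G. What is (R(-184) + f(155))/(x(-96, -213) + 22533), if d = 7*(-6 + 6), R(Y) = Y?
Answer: -187/47493 ≈ -0.0039374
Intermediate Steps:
d = 0 (d = 7*0 = 0)
x(G, j) = -47*G + G*j
f(t) = -3 (f(t) = -3 + 0 = -3)
(R(-184) + f(155))/(x(-96, -213) + 22533) = (-184 - 3)/(-96*(-47 - 213) + 22533) = -187/(-96*(-260) + 22533) = -187/(24960 + 22533) = -187/47493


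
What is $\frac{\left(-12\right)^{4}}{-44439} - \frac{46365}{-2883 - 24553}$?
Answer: $\frac{497167113}{406409468} \approx 1.2233$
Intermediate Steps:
$\frac{\left(-12\right)^{4}}{-44439} - \frac{46365}{-2883 - 24553} = 20736 \left(- \frac{1}{44439}\right) - \frac{46365}{-27436} = - \frac{6912}{14813} - - \frac{46365}{27436} = - \frac{6912}{14813} + \frac{46365}{27436} = \frac{497167113}{406409468}$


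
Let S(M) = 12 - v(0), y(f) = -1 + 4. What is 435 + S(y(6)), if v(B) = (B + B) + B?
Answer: 447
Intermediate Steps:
y(f) = 3
v(B) = 3*B (v(B) = 2*B + B = 3*B)
S(M) = 12 (S(M) = 12 - 3*0 = 12 - 1*0 = 12 + 0 = 12)
435 + S(y(6)) = 435 + 12 = 447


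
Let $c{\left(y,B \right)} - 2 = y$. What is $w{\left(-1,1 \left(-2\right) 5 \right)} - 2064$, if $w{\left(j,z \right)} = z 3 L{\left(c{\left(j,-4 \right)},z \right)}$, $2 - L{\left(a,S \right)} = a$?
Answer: $-2094$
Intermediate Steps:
$c{\left(y,B \right)} = 2 + y$
$L{\left(a,S \right)} = 2 - a$
$w{\left(j,z \right)} = - 3 j z$ ($w{\left(j,z \right)} = z 3 \left(2 - \left(2 + j\right)\right) = 3 z \left(2 - \left(2 + j\right)\right) = 3 z \left(- j\right) = - 3 j z$)
$w{\left(-1,1 \left(-2\right) 5 \right)} - 2064 = \left(-3\right) \left(-1\right) 1 \left(-2\right) 5 - 2064 = \left(-3\right) \left(-1\right) \left(\left(-2\right) 5\right) - 2064 = \left(-3\right) \left(-1\right) \left(-10\right) - 2064 = -30 - 2064 = -2094$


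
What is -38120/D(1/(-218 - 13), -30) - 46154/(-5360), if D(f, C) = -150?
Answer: 2112463/8040 ≈ 262.74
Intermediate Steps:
-38120/D(1/(-218 - 13), -30) - 46154/(-5360) = -38120/(-150) - 46154/(-5360) = -38120*(-1/150) - 46154*(-1/5360) = 3812/15 + 23077/2680 = 2112463/8040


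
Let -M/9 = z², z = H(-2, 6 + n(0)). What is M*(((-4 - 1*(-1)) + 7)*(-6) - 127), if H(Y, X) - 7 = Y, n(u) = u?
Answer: 33975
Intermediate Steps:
H(Y, X) = 7 + Y
z = 5 (z = 7 - 2 = 5)
M = -225 (M = -9*5² = -9*25 = -225)
M*(((-4 - 1*(-1)) + 7)*(-6) - 127) = -225*(((-4 - 1*(-1)) + 7)*(-6) - 127) = -225*(((-4 + 1) + 7)*(-6) - 127) = -225*((-3 + 7)*(-6) - 127) = -225*(4*(-6) - 127) = -225*(-24 - 127) = -225*(-151) = 33975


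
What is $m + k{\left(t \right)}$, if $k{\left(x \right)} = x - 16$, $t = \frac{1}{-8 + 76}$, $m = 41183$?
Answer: $\frac{2799357}{68} \approx 41167.0$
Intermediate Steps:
$t = \frac{1}{68} \approx 0.014706$
$k{\left(x \right)} = -16 + x$ ($k{\left(x \right)} = x - 16 = -16 + x$)
$m + k{\left(t \right)} = 41183 + \left(-16 + \frac{1}{68}\right) = 41183 - \frac{1087}{68} = \frac{2799357}{68}$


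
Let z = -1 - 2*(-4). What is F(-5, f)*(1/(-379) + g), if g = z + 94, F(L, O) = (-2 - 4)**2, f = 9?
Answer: 1378008/379 ≈ 3635.9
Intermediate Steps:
F(L, O) = 36 (F(L, O) = (-6)**2 = 36)
z = 7 (z = -1 + 8 = 7)
g = 101 (g = 7 + 94 = 101)
F(-5, f)*(1/(-379) + g) = 36*(1/(-379) + 101) = 36*(-1/379 + 101) = 36*(38278/379) = 1378008/379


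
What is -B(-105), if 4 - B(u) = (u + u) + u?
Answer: -319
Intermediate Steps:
B(u) = 4 - 3*u (B(u) = 4 - ((u + u) + u) = 4 - (2*u + u) = 4 - 3*u)
-B(-105) = -(4 - 3*(-105)) = -(4 + 315) = -1*319 = -319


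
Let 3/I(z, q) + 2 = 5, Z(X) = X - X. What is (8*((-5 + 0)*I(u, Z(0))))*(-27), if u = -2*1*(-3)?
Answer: 1080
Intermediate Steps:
Z(X) = 0
u = 6 (u = -2*(-3) = 6)
I(z, q) = 1 (I(z, q) = 3/(-2 + 5) = 3/3 = 3*(1/3) = 1)
(8*((-5 + 0)*I(u, Z(0))))*(-27) = (8*((-5 + 0)*1))*(-27) = (8*(-5*1))*(-27) = (8*(-5))*(-27) = -40*(-27) = 1080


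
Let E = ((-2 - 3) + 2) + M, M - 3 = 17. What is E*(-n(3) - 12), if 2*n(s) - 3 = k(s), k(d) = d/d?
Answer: -238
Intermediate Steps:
M = 20 (M = 3 + 17 = 20)
k(d) = 1
n(s) = 2 (n(s) = 3/2 + (½)*1 = 3/2 + ½ = 2)
E = 17 (E = ((-2 - 3) + 2) + 20 = (-5 + 2) + 20 = -3 + 20 = 17)
E*(-n(3) - 12) = 17*(-1*2 - 12) = 17*(-2 - 12) = 17*(-14) = -238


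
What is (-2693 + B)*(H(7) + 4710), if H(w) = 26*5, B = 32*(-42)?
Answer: -19539080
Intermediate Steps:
B = -1344
H(w) = 130
(-2693 + B)*(H(7) + 4710) = (-2693 - 1344)*(130 + 4710) = -4037*4840 = -19539080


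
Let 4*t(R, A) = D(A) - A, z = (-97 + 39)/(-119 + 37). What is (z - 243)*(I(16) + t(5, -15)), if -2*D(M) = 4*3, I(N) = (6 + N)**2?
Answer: -9660815/82 ≈ -1.1781e+5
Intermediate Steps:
z = 29/41 (z = -58/(-82) = -58*(-1/82) = 29/41 ≈ 0.70732)
D(M) = -6 (D(M) = -2*3 = -1/2*12 = -6)
t(R, A) = -3/2 - A/4 (t(R, A) = (-6 - A)/4 = -3/2 - A/4)
(z - 243)*(I(16) + t(5, -15)) = (29/41 - 243)*((6 + 16)**2 + (-3/2 - 1/4*(-15))) = -9934*(22**2 + (-3/2 + 15/4))/41 = -9934*(484 + 9/4)/41 = -9934/41*1945/4 = -9660815/82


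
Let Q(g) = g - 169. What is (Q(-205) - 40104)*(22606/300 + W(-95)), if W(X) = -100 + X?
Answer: 363229333/75 ≈ 4.8431e+6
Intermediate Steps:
Q(g) = -169 + g
(Q(-205) - 40104)*(22606/300 + W(-95)) = ((-169 - 205) - 40104)*(22606/300 + (-100 - 95)) = (-374 - 40104)*(22606*(1/300) - 195) = -40478*(11303/150 - 195) = -40478*(-17947/150) = 363229333/75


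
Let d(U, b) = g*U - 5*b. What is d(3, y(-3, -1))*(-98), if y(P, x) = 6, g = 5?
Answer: 1470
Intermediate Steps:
d(U, b) = -5*b + 5*U (d(U, b) = 5*U - 5*b = -5*b + 5*U)
d(3, y(-3, -1))*(-98) = (-5*6 + 5*3)*(-98) = (-30 + 15)*(-98) = -15*(-98) = 1470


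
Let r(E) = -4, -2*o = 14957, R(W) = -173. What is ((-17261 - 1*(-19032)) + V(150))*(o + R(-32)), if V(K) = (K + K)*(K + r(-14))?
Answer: -697373013/2 ≈ -3.4869e+8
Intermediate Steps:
o = -14957/2 (o = -1/2*14957 = -14957/2 ≈ -7478.5)
V(K) = 2*K*(-4 + K) (V(K) = (K + K)*(K - 4) = (2*K)*(-4 + K) = 2*K*(-4 + K))
((-17261 - 1*(-19032)) + V(150))*(o + R(-32)) = ((-17261 - 1*(-19032)) + 2*150*(-4 + 150))*(-14957/2 - 173) = ((-17261 + 19032) + 2*150*146)*(-15303/2) = (1771 + 43800)*(-15303/2) = 45571*(-15303/2) = -697373013/2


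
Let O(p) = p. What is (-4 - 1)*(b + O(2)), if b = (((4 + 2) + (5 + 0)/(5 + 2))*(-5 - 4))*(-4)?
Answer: -8530/7 ≈ -1218.6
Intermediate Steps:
b = 1692/7 (b = ((6 + 5/7)*(-9))*(-4) = ((47/7)*(-9))*(-4) = -423/7*(-4) = 1692/7 ≈ 241.71)
(-4 - 1)*(b + O(2)) = (-4 - 1)*(1692/7 + 2) = -5*1706/7 = -8530/7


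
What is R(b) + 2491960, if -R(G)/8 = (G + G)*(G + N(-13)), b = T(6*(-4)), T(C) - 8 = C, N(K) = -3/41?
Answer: 102001656/41 ≈ 2.4878e+6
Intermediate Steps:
N(K) = -3/41 (N(K) = -3*1/41 = -3/41)
T(C) = 8 + C
b = -16 (b = 8 + 6*(-4) = 8 - 24 = -16)
R(G) = -16*G*(-3/41 + G) (R(G) = -8*(G + G)*(G - 3/41) = -8*2*G*(-3/41 + G) = -16*G*(-3/41 + G))
R(b) + 2491960 = (16/41)*(-16)*(3 - 41*(-16)) + 2491960 = (16/41)*(-16)*(3 + 656) + 2491960 = (16/41)*(-16)*659 + 2491960 = -168704/41 + 2491960 = 102001656/41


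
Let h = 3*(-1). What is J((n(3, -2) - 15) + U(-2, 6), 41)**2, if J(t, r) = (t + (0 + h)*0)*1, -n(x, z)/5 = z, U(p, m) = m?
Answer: 1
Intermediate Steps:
h = -3
n(x, z) = -5*z
J(t, r) = t (J(t, r) = (t + (0 - 3)*0)*1 = (t - 3*0)*1 = (t + 0)*1 = t*1 = t)
J((n(3, -2) - 15) + U(-2, 6), 41)**2 = ((-5*(-2) - 15) + 6)**2 = ((10 - 15) + 6)**2 = (-5 + 6)**2 = 1**2 = 1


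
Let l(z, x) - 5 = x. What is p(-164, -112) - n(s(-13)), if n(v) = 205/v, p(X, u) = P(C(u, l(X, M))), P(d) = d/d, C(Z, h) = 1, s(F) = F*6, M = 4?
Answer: 283/78 ≈ 3.6282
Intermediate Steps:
l(z, x) = 5 + x
s(F) = 6*F
P(d) = 1
p(X, u) = 1
p(-164, -112) - n(s(-13)) = 1 - 205/(6*(-13)) = 1 - 205/(-78) = 1 - 205*(-1)/78 = 1 - 1*(-205/78) = 1 + 205/78 = 283/78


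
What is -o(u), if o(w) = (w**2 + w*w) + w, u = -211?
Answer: -88831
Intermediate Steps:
o(w) = w + 2*w**2 (o(w) = (w**2 + w**2) + w = 2*w**2 + w = w + 2*w**2)
-o(u) = -(-211)*(1 + 2*(-211)) = -(-211)*(1 - 422) = -(-211)*(-421) = -1*88831 = -88831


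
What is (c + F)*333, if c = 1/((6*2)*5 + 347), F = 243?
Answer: 890118/11 ≈ 80920.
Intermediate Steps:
c = 1/407 (c = 1/(12*5 + 347) = 1/(60 + 347) = 1/407 ≈ 0.0024570)
(c + F)*333 = (1/407 + 243)*333 = (98902/407)*333 = 890118/11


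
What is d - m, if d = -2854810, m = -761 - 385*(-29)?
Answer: -2865214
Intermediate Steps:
m = 10404 (m = -761 + 11165 = 10404)
d - m = -2854810 - 1*10404 = -2854810 - 10404 = -2865214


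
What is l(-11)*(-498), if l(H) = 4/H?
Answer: 1992/11 ≈ 181.09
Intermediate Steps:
l(-11)*(-498) = (4/(-11))*(-498) = (4*(-1/11))*(-498) = -4/11*(-498) = 1992/11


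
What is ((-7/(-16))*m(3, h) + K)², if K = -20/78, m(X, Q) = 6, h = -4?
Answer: 546121/97344 ≈ 5.6102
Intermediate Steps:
K = -10/39 (K = -20*1/78 = -10/39 ≈ -0.25641)
((-7/(-16))*m(3, h) + K)² = (-7/(-16)*6 - 10/39)² = (-7*(-1/16)*6 - 10/39)² = ((7/16)*6 - 10/39)² = (21/8 - 10/39)² = (739/312)² = 546121/97344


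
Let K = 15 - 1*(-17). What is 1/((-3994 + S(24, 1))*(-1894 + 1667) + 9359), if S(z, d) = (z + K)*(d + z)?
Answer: 1/598197 ≈ 1.6717e-6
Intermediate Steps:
K = 32 (K = 15 + 17 = 32)
S(z, d) = (32 + z)*(d + z) (S(z, d) = (z + 32)*(d + z) = (32 + z)*(d + z))
1/((-3994 + S(24, 1))*(-1894 + 1667) + 9359) = 1/((-3994 + (24² + 32*1 + 32*24 + 1*24))*(-1894 + 1667) + 9359) = 1/((-3994 + (576 + 32 + 768 + 24))*(-227) + 9359) = 1/((-3994 + 1400)*(-227) + 9359) = 1/(-2594*(-227) + 9359) = 1/(588838 + 9359) = 1/598197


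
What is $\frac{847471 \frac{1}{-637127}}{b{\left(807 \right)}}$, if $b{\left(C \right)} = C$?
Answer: $- \frac{847471}{514161489} \approx -0.0016483$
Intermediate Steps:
$\frac{847471 \frac{1}{-637127}}{b{\left(807 \right)}} = \frac{847471 \frac{1}{-637127}}{807} = 847471 \left(- \frac{1}{637127}\right) \frac{1}{807} = \left(- \frac{847471}{637127}\right) \frac{1}{807} = - \frac{847471}{514161489}$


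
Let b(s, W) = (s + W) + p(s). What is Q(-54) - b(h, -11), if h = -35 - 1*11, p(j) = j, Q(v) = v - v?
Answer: 103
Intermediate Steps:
Q(v) = 0
h = -46 (h = -35 - 11 = -46)
b(s, W) = W + 2*s (b(s, W) = (s + W) + s = (W + s) + s = W + 2*s)
Q(-54) - b(h, -11) = 0 - (-11 + 2*(-46)) = 0 - (-11 - 92) = 0 - 1*(-103) = 0 + 103 = 103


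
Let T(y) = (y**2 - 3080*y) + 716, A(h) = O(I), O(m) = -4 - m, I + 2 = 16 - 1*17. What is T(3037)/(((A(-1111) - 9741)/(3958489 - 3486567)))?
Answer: 30645434875/4871 ≈ 6.2914e+6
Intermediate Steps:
I = -3 (I = -2 + (16 - 1*17) = -2 + (16 - 17) = -2 - 1 = -3)
A(h) = -1 (A(h) = -4 - 1*(-3) = -4 + 3 = -1)
T(y) = 716 + y**2 - 3080*y
T(3037)/(((A(-1111) - 9741)/(3958489 - 3486567))) = (716 + 3037**2 - 3080*3037)/(((-1 - 9741)/(3958489 - 3486567))) = (716 + 9223369 - 9353960)/((-9742/471922)) = -129875/((-9742*1/471922)) = -129875/(-4871/235961) = -129875*(-235961/4871) = 30645434875/4871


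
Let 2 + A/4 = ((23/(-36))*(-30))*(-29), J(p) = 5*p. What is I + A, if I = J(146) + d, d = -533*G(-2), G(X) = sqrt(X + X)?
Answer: -4504/3 - 1066*I ≈ -1501.3 - 1066.0*I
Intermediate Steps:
G(X) = sqrt(2)*sqrt(X) (G(X) = sqrt(2*X) = sqrt(2)*sqrt(X))
d = -1066*I (d = -533*sqrt(2)*sqrt(-2) = -533*sqrt(2)*I*sqrt(2) = -1066*I ≈ -1066.0*I)
A = -6694/3 (A = -8 + 4*(((23/(-36))*(-30))*(-29)) = -8 + 4*(((23*(-1/36))*(-30))*(-29)) = -8 + 4*(-23/36*(-30)*(-29)) = -8 + 4*((115/6)*(-29)) = -8 + 4*(-3335/6) = -8 - 6670/3 = -6694/3 ≈ -2231.3)
I = 730 - 1066*I (I = 5*146 - 1066*I = 730 - 1066*I ≈ 730.0 - 1066.0*I)
I + A = (730 - 1066*I) - 6694/3 = -4504/3 - 1066*I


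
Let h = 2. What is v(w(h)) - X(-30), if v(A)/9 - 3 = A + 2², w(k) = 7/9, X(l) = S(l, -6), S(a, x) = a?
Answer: 100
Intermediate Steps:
X(l) = l
w(k) = 7/9 (w(k) = 7*(⅑) = 7/9)
v(A) = 63 + 9*A (v(A) = 27 + 9*(A + 2²) = 27 + 9*(A + 4) = 27 + 9*(4 + A) = 27 + (36 + 9*A) = 63 + 9*A)
v(w(h)) - X(-30) = (63 + 9*(7/9)) - 1*(-30) = (63 + 7) + 30 = 70 + 30 = 100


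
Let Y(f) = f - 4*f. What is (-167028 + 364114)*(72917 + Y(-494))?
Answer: 14663001314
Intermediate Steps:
Y(f) = -3*f
(-167028 + 364114)*(72917 + Y(-494)) = (-167028 + 364114)*(72917 - 3*(-494)) = 197086*(72917 + 1482) = 197086*74399 = 14663001314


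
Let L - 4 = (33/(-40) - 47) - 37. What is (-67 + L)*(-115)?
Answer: 135999/8 ≈ 17000.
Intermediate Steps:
L = -3233/40 (L = 4 + ((33/(-40) - 47) - 37) = 4 + ((33*(-1/40) - 47) - 37) = 4 + ((-33/40 - 47) - 37) = 4 + (-1913/40 - 37) = 4 - 3393/40 = -3233/40 ≈ -80.825)
(-67 + L)*(-115) = (-67 - 3233/40)*(-115) = -5913/40*(-115) = 135999/8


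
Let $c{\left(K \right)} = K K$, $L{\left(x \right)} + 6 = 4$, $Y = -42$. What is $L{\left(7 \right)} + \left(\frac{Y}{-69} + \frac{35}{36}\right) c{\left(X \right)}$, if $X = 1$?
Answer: $- \frac{347}{828} \approx -0.41908$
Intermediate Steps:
$L{\left(x \right)} = -2$ ($L{\left(x \right)} = -6 + 4 = -2$)
$c{\left(K \right)} = K^{2}$
$L{\left(7 \right)} + \left(\frac{Y}{-69} + \frac{35}{36}\right) c{\left(X \right)} = -2 + \left(- \frac{42}{-69} + \frac{35}{36}\right) 1^{2} = -2 + \left(\left(-42\right) \left(- \frac{1}{69}\right) + 35 \cdot \frac{1}{36}\right) 1 = -2 + \left(\frac{14}{23} + \frac{35}{36}\right) 1 = -2 + \frac{1309}{828} \cdot 1 = -2 + \frac{1309}{828} = - \frac{347}{828}$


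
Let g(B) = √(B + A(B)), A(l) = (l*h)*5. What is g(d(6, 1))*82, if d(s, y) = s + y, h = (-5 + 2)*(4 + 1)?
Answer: 82*I*√518 ≈ 1866.3*I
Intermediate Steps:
h = -15 (h = -3*5 = -15)
A(l) = -75*l (A(l) = (l*(-15))*5 = -15*l*5 = -75*l)
g(B) = √74*√(-B) (g(B) = √(B - 75*B) = √(-74*B) = √74*√(-B))
g(d(6, 1))*82 = (√74*√(-(6 + 1)))*82 = (√74*√(-1*7))*82 = (√74*√(-7))*82 = (√74*(I*√7))*82 = (I*√518)*82 = 82*I*√518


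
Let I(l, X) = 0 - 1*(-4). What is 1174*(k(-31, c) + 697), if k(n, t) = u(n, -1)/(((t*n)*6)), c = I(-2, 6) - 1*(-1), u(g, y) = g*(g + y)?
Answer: 12255386/15 ≈ 8.1703e+5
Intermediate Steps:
I(l, X) = 4 (I(l, X) = 0 + 4 = 4)
c = 5 (c = 4 - 1*(-1) = 4 + 1 = 5)
k(n, t) = (-1 + n)/(6*t) (k(n, t) = (n*(n - 1))/(((t*n)*6)) = (n*(-1 + n))/(((n*t)*6)) = (n*(-1 + n))/((6*n*t)) = (n*(-1 + n))*(1/(6*n*t)) = (-1 + n)/(6*t))
1174*(k(-31, c) + 697) = 1174*((⅙)*(-1 - 31)/5 + 697) = 1174*((⅙)*(⅕)*(-32) + 697) = 1174*(-16/15 + 697) = 1174*(10439/15) = 12255386/15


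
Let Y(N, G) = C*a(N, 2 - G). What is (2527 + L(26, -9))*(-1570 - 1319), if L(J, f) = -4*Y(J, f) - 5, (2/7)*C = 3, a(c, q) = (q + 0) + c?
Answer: -2796552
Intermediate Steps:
a(c, q) = c + q (a(c, q) = q + c = c + q)
C = 21/2 (C = (7/2)*3 = 21/2 ≈ 10.500)
Y(N, G) = 21 - 21*G/2 + 21*N/2 (Y(N, G) = 21*(N + (2 - G))/2 = 21*(2 + N - G)/2 = 21 - 21*G/2 + 21*N/2)
L(J, f) = -89 - 42*J + 42*f (L(J, f) = -4*(21 - 21*f/2 + 21*J/2) - 5 = (-84 - 42*J + 42*f) - 5 = -89 - 42*J + 42*f)
(2527 + L(26, -9))*(-1570 - 1319) = (2527 + (-89 - 42*26 + 42*(-9)))*(-1570 - 1319) = (2527 + (-89 - 1092 - 378))*(-2889) = (2527 - 1559)*(-2889) = 968*(-2889) = -2796552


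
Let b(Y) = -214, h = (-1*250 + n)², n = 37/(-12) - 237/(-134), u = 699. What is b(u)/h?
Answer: -138333024/40827031249 ≈ -0.0033883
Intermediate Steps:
n = -1057/804 (n = 37*(-1/12) - 237*(-1/134) = -37/12 + 237/134 = -1057/804 ≈ -1.3147)
h = 40827031249/646416 (h = (-1*250 - 1057/804)² = (-250 - 1057/804)² = (-202057/804)² = 40827031249/646416 ≈ 63159.)
b(u)/h = -214/40827031249/646416 = -214*646416/40827031249 = -138333024/40827031249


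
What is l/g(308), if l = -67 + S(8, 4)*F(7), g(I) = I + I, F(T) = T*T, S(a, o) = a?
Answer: 325/616 ≈ 0.52760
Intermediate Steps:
F(T) = T²
g(I) = 2*I
l = 325 (l = -67 + 8*7² = -67 + 8*49 = -67 + 392 = 325)
l/g(308) = 325/((2*308)) = 325/616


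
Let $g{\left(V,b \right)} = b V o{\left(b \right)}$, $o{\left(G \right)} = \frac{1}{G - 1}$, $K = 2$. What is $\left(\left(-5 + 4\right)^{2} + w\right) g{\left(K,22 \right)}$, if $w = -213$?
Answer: $- \frac{9328}{21} \approx -444.19$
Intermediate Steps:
$o{\left(G \right)} = \frac{1}{-1 + G}$
$g{\left(V,b \right)} = \frac{V b}{-1 + b}$ ($g{\left(V,b \right)} = \frac{b V}{-1 + b} = \frac{V b}{-1 + b}$)
$\left(\left(-5 + 4\right)^{2} + w\right) g{\left(K,22 \right)} = \left(\left(-5 + 4\right)^{2} - 213\right) 2 \cdot 22 \frac{1}{-1 + 22} = \left(\left(-1\right)^{2} - 213\right) 2 \cdot 22 \cdot \frac{1}{21} = \left(1 - 213\right) 2 \cdot 22 \cdot \frac{1}{21} = \left(-212\right) \frac{44}{21} = - \frac{9328}{21}$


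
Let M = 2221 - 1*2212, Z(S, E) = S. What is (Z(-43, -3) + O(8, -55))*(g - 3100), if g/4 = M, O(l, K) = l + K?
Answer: 275760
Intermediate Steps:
O(l, K) = K + l
M = 9 (M = 2221 - 2212 = 9)
g = 36 (g = 4*9 = 36)
(Z(-43, -3) + O(8, -55))*(g - 3100) = (-43 + (-55 + 8))*(36 - 3100) = (-43 - 47)*(-3064) = -90*(-3064) = 275760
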